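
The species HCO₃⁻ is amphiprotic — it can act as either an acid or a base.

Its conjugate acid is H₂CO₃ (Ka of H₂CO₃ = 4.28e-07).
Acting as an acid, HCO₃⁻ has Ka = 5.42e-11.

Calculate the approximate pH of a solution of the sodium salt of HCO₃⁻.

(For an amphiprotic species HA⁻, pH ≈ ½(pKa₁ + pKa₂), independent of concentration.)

pKa₁ = -log(4.28e-07) = 6.37; pKa₂ = -log(5.42e-11) = 10.27. For an amphiprotic species, pH ≈ ½(pKa₁ + pKa₂) = ½(6.37 + 10.27) = 8.32.

pH = 8.32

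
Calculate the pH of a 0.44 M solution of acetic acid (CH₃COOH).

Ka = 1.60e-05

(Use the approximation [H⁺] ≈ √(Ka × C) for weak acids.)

[H⁺] = √(Ka × C) = √(1.60e-05 × 0.44) = 2.6533e-03. pH = -log(2.6533e-03)

pH = 2.58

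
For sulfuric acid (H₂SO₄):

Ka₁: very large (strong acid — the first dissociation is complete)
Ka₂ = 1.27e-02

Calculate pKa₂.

pKa₂ = -log(Ka₂) = -log(1.27e-02) = 1.90.

pK_{a2} = 1.90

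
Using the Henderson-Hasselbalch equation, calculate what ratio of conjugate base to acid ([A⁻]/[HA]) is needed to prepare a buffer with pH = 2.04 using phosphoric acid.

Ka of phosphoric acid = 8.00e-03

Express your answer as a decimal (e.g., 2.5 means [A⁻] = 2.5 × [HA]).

pKa = -log(8.00e-03) = 2.0969. pH = pKa + log([A⁻]/[HA]), so log([A⁻]/[HA]) = pH − pKa = 2.04 − 2.0969 = -0.0569. [A⁻]/[HA] = 10^(-0.0569) = 0.877

[A⁻]/[HA] = 0.877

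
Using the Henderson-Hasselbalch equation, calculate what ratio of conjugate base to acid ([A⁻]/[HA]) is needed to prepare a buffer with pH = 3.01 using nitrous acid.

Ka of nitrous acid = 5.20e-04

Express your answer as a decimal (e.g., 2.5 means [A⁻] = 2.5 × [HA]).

pKa = -log(5.20e-04) = 3.2840. pH = pKa + log([A⁻]/[HA]), so log([A⁻]/[HA]) = pH − pKa = 3.01 − 3.2840 = -0.2740. [A⁻]/[HA] = 10^(-0.2740) = 0.532

[A⁻]/[HA] = 0.532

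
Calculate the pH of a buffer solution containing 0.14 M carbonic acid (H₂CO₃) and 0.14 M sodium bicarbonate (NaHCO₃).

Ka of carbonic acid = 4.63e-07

pKa = -log(4.63e-07) = 6.33. pH = pKa + log([A⁻]/[HA]) = 6.33 + log(0.14/0.14)

pH = 6.33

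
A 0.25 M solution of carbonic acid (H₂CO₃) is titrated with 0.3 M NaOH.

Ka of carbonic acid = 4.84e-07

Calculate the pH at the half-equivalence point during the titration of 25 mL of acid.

At half-equivalence [HA] = [A⁻], so Henderson-Hasselbalch gives pH = pKa = -log(4.84e-07) = 6.32.

pH = pKa = 6.32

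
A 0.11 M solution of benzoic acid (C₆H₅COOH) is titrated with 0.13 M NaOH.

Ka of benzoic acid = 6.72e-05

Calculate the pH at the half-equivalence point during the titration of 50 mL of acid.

At half-equivalence [HA] = [A⁻], so Henderson-Hasselbalch gives pH = pKa = -log(6.72e-05) = 4.17.

pH = pKa = 4.17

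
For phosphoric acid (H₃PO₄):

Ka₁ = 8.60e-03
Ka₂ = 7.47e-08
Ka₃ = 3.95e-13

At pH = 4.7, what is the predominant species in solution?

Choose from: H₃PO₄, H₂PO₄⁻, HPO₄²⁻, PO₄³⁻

pKa₁ = 2.07, pKa₂ = 7.13, pKa₃ = 12.40. For a polyprotic acid the predominant species crosses at each pKa: below pKa_n the protonated form dominates, above it the deprotonated form does. At pH = 4.7, the predominant species is H₂PO₄⁻.

H₂PO₄⁻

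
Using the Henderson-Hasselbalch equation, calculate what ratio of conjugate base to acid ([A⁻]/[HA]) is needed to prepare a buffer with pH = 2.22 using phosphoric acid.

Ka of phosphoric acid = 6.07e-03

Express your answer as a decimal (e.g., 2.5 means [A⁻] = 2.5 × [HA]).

pKa = -log(6.07e-03) = 2.2168. pH = pKa + log([A⁻]/[HA]), so log([A⁻]/[HA]) = pH − pKa = 2.22 − 2.2168 = 0.0032. [A⁻]/[HA] = 10^(0.0032) = 1.01

[A⁻]/[HA] = 1.01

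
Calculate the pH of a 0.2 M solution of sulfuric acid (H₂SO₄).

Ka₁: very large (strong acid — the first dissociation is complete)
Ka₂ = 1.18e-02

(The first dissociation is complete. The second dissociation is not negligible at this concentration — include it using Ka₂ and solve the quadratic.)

First dissociation is complete: [H⁺]₀ = [HSO₄⁻]₀ = C = 0.2 M. Second dissociation HSO₄⁻ ⇌ H⁺ + SO₄²⁻: let x = [SO₄²⁻]. Ka₂ = (C + x)·x / (C − x) = 1.18e-02 → x² + (C + Ka₂)·x − Ka₂·C = 0 → x² + 0.21180·x − 2.360e-03 = 0. x = (−0.21180 + √(0.21180² + 4 × 2.360e-03)) / 2 = 1.0611e-02 M. [H⁺] = C + x = 0.2 + 1.0611e-02 = 2.1061e-01 M. pH = -log(2.1061e-01) = 0.68.

pH = 0.68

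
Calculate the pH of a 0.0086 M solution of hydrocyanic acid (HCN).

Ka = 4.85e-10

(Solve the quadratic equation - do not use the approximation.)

x² + Ka×x - Ka×C = 0. Using quadratic formula: [H⁺] = 2.0421e-06

pH = 5.69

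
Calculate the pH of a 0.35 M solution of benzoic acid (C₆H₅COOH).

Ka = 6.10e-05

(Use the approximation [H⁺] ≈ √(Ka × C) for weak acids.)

[H⁺] = √(Ka × C) = √(6.10e-05 × 0.35) = 4.6206e-03. pH = -log(4.6206e-03)

pH = 2.34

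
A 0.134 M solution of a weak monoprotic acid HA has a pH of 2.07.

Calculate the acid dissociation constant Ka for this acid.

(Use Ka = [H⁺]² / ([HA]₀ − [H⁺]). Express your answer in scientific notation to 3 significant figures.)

[H⁺] = 10^(−pH) = 10^(−2.07) = 8.511e-03 M. For HA ⇌ H⁺ + A⁻, Ka = [H⁺][A⁻]/[HA] = [H⁺]² / ([HA]₀ − [H⁺]) = (8.511e-03)² / (0.134 − 8.511e-03) = 5.77e-04.

K_a = 5.77e-04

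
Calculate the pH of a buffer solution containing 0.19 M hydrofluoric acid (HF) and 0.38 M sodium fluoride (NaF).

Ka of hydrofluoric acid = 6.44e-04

pKa = -log(6.44e-04) = 3.19. pH = pKa + log([A⁻]/[HA]) = 3.19 + log(0.38/0.19)

pH = 3.49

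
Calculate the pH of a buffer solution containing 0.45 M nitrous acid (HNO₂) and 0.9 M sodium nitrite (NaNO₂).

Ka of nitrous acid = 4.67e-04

pKa = -log(4.67e-04) = 3.33. pH = pKa + log([A⁻]/[HA]) = 3.33 + log(0.9/0.45)

pH = 3.63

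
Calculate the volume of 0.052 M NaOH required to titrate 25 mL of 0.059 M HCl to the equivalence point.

At equivalence: moles acid = moles base. moles HCl = 0.059 × 25/1000 = 0.001475 mol. V_base = moles / 0.052 × 1000 = 28.4 mL.

V_{base} = 28.4 mL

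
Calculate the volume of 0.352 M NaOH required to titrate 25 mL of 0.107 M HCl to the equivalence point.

At equivalence: moles acid = moles base. moles HCl = 0.107 × 25/1000 = 0.002675 mol. V_base = moles / 0.352 × 1000 = 7.6 mL.

V_{base} = 7.6 mL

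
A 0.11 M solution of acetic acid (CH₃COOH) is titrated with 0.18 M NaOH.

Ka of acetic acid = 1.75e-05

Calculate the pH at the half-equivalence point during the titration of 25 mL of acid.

At half-equivalence [HA] = [A⁻], so Henderson-Hasselbalch gives pH = pKa = -log(1.75e-05) = 4.76.

pH = pKa = 4.76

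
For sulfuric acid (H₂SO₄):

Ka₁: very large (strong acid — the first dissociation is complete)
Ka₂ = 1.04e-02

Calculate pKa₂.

pKa₂ = -log(Ka₂) = -log(1.04e-02) = 1.98.

pK_{a2} = 1.98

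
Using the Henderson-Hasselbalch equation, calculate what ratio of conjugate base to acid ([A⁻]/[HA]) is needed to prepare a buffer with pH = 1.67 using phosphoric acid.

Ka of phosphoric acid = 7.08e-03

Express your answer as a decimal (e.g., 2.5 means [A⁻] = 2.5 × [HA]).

pKa = -log(7.08e-03) = 2.1500. pH = pKa + log([A⁻]/[HA]), so log([A⁻]/[HA]) = pH − pKa = 1.67 − 2.1500 = -0.4800. [A⁻]/[HA] = 10^(-0.4800) = 0.331

[A⁻]/[HA] = 0.331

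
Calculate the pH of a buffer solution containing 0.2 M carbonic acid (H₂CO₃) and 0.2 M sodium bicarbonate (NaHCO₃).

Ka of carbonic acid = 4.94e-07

pKa = -log(4.94e-07) = 6.31. pH = pKa + log([A⁻]/[HA]) = 6.31 + log(0.2/0.2)

pH = 6.31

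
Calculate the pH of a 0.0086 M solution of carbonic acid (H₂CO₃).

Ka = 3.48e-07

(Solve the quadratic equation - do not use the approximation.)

x² + Ka×x - Ka×C = 0. Using quadratic formula: [H⁺] = 5.4533e-05

pH = 4.26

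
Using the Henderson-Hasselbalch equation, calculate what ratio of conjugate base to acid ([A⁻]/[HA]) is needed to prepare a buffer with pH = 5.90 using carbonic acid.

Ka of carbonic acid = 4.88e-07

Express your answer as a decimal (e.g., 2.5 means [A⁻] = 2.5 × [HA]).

pKa = -log(4.88e-07) = 6.3116. pH = pKa + log([A⁻]/[HA]), so log([A⁻]/[HA]) = pH − pKa = 5.90 − 6.3116 = -0.4116. [A⁻]/[HA] = 10^(-0.4116) = 0.388

[A⁻]/[HA] = 0.388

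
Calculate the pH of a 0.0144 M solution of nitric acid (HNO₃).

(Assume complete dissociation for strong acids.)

[H⁺] = 0.0144 M for strong acid. pH = -log[H⁺] = -log(0.0144)

pH = 1.84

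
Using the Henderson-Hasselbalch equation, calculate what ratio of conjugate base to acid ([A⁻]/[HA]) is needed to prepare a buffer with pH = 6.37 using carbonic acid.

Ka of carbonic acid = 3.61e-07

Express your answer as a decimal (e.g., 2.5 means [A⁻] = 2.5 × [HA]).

pKa = -log(3.61e-07) = 6.4425. pH = pKa + log([A⁻]/[HA]), so log([A⁻]/[HA]) = pH − pKa = 6.37 − 6.4425 = -0.0725. [A⁻]/[HA] = 10^(-0.0725) = 0.846

[A⁻]/[HA] = 0.846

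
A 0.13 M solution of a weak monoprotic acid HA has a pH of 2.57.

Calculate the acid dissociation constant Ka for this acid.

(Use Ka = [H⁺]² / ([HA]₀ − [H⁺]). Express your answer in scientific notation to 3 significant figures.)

[H⁺] = 10^(−pH) = 10^(−2.57) = 2.692e-03 M. For HA ⇌ H⁺ + A⁻, Ka = [H⁺][A⁻]/[HA] = [H⁺]² / ([HA]₀ − [H⁺]) = (2.692e-03)² / (0.13 − 2.692e-03) = 5.69e-05.

K_a = 5.69e-05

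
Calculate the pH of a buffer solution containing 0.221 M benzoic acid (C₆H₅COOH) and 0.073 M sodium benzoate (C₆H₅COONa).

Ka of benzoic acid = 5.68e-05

pKa = -log(5.68e-05) = 4.25. pH = pKa + log([A⁻]/[HA]) = 4.25 + log(0.073/0.221)

pH = 3.76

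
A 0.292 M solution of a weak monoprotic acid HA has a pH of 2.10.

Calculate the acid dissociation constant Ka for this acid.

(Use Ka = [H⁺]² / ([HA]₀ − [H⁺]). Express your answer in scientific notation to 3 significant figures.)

[H⁺] = 10^(−pH) = 10^(−2.10) = 7.943e-03 M. For HA ⇌ H⁺ + A⁻, Ka = [H⁺][A⁻]/[HA] = [H⁺]² / ([HA]₀ − [H⁺]) = (7.943e-03)² / (0.292 − 7.943e-03) = 2.22e-04.

K_a = 2.22e-04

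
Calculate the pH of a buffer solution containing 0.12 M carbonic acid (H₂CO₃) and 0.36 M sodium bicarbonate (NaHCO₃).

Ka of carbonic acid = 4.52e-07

pKa = -log(4.52e-07) = 6.34. pH = pKa + log([A⁻]/[HA]) = 6.34 + log(0.36/0.12)

pH = 6.82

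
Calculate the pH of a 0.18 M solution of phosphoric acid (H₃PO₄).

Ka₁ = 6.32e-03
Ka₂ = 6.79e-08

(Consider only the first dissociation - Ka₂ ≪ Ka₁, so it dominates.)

First dissociation dominates. From Ka₁ = [H⁺][HA⁻]/[H₂A], x² + Ka₁·x − Ka₁·C = 0 with C = 0.18 M and Ka₁ = 6.32e-03. Solving: [H⁺] = (−Ka₁ + √(Ka₁² + 4·Ka₁·C)) / 2 = 3.0716e-02 M. pH = -log(3.0716e-02) = 1.51.

pH = 1.51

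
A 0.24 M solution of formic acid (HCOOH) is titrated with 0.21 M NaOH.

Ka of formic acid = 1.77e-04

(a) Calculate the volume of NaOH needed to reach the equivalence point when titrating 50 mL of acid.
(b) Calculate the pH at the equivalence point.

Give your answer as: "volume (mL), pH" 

moles acid = 0.24 × 50/1000 = 0.012 mol; V_base = moles/0.21 × 1000 = 57.1 mL. At equivalence only the conjugate base is present: [A⁻] = 0.012/0.107 = 1.1200e-01 M. Kb = Kw/Ka = 5.65e-11; [OH⁻] = √(Kb × [A⁻]) = 2.5155e-06; pOH = 5.60; pH = 14 - pOH = 8.40.

V = 57.1 mL, pH = 8.40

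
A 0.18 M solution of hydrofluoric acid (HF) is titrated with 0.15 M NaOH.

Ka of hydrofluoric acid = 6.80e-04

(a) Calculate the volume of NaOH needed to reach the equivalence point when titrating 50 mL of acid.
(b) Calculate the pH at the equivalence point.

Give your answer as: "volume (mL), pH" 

moles acid = 0.18 × 50/1000 = 0.009 mol; V_base = moles/0.15 × 1000 = 60.0 mL. At equivalence only the conjugate base is present: [A⁻] = 0.009/0.110 = 8.1818e-02 M. Kb = Kw/Ka = 1.47e-11; [OH⁻] = √(Kb × [A⁻]) = 1.0969e-06; pOH = 5.96; pH = 14 - pOH = 8.04.

V = 60.0 mL, pH = 8.04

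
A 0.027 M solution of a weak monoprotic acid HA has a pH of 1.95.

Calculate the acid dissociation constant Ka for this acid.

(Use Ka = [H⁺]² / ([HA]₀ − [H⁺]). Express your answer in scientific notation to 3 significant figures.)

[H⁺] = 10^(−pH) = 10^(−1.95) = 1.122e-02 M. For HA ⇌ H⁺ + A⁻, Ka = [H⁺][A⁻]/[HA] = [H⁺]² / ([HA]₀ − [H⁺]) = (1.122e-02)² / (0.027 − 1.122e-02) = 7.98e-03.

K_a = 7.98e-03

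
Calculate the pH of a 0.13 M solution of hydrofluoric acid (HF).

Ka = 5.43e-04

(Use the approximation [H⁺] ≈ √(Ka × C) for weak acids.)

[H⁺] = √(Ka × C) = √(5.43e-04 × 0.13) = 8.4018e-03. pH = -log(8.4018e-03)

pH = 2.08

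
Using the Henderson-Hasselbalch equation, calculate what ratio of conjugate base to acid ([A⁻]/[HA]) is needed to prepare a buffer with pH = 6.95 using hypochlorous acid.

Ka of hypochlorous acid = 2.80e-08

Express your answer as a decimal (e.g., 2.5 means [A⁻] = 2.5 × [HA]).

pKa = -log(2.80e-08) = 7.5528. pH = pKa + log([A⁻]/[HA]), so log([A⁻]/[HA]) = pH − pKa = 6.95 − 7.5528 = -0.6028. [A⁻]/[HA] = 10^(-0.6028) = 0.250

[A⁻]/[HA] = 0.250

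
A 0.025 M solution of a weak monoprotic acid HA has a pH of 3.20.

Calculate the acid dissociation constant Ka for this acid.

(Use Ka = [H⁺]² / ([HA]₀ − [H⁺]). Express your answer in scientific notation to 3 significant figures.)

[H⁺] = 10^(−pH) = 10^(−3.20) = 6.310e-04 M. For HA ⇌ H⁺ + A⁻, Ka = [H⁺][A⁻]/[HA] = [H⁺]² / ([HA]₀ − [H⁺]) = (6.310e-04)² / (0.025 − 6.310e-04) = 1.63e-05.

K_a = 1.63e-05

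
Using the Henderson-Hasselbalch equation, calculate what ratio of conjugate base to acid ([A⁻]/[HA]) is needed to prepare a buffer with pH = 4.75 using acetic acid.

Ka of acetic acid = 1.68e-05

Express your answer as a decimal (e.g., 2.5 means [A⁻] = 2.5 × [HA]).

pKa = -log(1.68e-05) = 4.7747. pH = pKa + log([A⁻]/[HA]), so log([A⁻]/[HA]) = pH − pKa = 4.75 − 4.7747 = -0.0247. [A⁻]/[HA] = 10^(-0.0247) = 0.945

[A⁻]/[HA] = 0.945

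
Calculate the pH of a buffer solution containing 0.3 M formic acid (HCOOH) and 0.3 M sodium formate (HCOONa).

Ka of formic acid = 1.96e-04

pKa = -log(1.96e-04) = 3.71. pH = pKa + log([A⁻]/[HA]) = 3.71 + log(0.3/0.3)

pH = 3.71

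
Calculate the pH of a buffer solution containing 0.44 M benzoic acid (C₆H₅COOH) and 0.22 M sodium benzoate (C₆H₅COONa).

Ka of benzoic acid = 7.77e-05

pKa = -log(7.77e-05) = 4.11. pH = pKa + log([A⁻]/[HA]) = 4.11 + log(0.22/0.44)

pH = 3.81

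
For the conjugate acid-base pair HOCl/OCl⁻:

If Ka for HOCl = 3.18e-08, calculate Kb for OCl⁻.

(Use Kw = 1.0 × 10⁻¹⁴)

For a conjugate pair Ka × Kb = Kw, so Kb = Kw/Ka = 1.0 × 10⁻¹⁴ / 3.18e-08 = 3.14e-07.

K_b = 3.14e-07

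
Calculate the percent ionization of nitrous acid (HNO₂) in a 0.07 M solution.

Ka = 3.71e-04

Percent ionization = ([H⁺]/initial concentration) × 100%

Using Ka equilibrium: x² + Ka×x - Ka×C = 0. Solving: [H⁺] = 4.9140e-03. Percent = (4.9140e-03/0.07) × 100

Percent ionization = 7.02%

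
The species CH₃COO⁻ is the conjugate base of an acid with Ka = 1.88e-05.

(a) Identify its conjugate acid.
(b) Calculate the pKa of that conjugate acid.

(a) The conjugate acid is formed by adding one H⁺ to CH₃COO⁻, giving CH₃COOH. (b) pKa = -log(Ka) = -log(1.88e-05) = 4.73.

Conjugate acid: CH₃COOH; pK_a = 4.73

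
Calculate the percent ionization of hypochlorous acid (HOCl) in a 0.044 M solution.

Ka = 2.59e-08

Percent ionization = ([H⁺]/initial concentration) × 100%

Using Ka equilibrium: x² + Ka×x - Ka×C = 0. Solving: [H⁺] = 3.3745e-05. Percent = (3.3745e-05/0.044) × 100

Percent ionization = 0.0767%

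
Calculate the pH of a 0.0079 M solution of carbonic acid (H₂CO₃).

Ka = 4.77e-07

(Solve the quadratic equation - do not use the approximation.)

x² + Ka×x - Ka×C = 0. Using quadratic formula: [H⁺] = 6.1148e-05

pH = 4.21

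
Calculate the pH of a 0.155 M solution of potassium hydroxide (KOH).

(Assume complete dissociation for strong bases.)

[OH⁻] = 0.155 M for strong base. pOH = -log[OH⁻] = 0.81, pH = 14 - pOH

pH = 13.19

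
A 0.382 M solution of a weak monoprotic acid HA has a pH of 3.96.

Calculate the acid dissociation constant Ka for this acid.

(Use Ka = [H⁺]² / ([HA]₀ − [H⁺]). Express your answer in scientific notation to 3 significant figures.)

[H⁺] = 10^(−pH) = 10^(−3.96) = 1.096e-04 M. For HA ⇌ H⁺ + A⁻, Ka = [H⁺][A⁻]/[HA] = [H⁺]² / ([HA]₀ − [H⁺]) = (1.096e-04)² / (0.382 − 1.096e-04) = 3.15e-08.

K_a = 3.15e-08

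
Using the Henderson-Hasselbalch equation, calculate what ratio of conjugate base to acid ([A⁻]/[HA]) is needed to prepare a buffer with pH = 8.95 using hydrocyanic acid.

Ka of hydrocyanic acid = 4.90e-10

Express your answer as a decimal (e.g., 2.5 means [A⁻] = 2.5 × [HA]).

pKa = -log(4.90e-10) = 9.3098. pH = pKa + log([A⁻]/[HA]), so log([A⁻]/[HA]) = pH − pKa = 8.95 − 9.3098 = -0.3598. [A⁻]/[HA] = 10^(-0.3598) = 0.437

[A⁻]/[HA] = 0.437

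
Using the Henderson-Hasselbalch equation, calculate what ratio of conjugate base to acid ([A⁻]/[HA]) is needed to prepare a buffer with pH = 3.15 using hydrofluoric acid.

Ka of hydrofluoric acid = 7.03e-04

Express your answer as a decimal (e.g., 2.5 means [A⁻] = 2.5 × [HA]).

pKa = -log(7.03e-04) = 3.1530. pH = pKa + log([A⁻]/[HA]), so log([A⁻]/[HA]) = pH − pKa = 3.15 − 3.1530 = -0.0030. [A⁻]/[HA] = 10^(-0.0030) = 0.993

[A⁻]/[HA] = 0.993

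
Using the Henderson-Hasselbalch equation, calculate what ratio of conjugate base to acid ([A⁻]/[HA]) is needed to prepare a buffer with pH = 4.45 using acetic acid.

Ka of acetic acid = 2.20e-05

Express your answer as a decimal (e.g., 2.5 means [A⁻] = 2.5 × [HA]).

pKa = -log(2.20e-05) = 4.6576. pH = pKa + log([A⁻]/[HA]), so log([A⁻]/[HA]) = pH − pKa = 4.45 − 4.6576 = -0.2076. [A⁻]/[HA] = 10^(-0.2076) = 0.620

[A⁻]/[HA] = 0.620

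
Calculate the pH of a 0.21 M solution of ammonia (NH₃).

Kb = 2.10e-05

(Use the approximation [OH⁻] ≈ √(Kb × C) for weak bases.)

[OH⁻] = √(Kb × C) = √(2.10e-05 × 0.21) = 2.1000e-03. pOH = 2.68, pH = 14 - pOH

pH = 11.32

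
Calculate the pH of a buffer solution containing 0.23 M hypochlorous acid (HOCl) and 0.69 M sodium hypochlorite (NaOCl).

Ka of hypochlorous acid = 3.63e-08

pKa = -log(3.63e-08) = 7.44. pH = pKa + log([A⁻]/[HA]) = 7.44 + log(0.69/0.23)

pH = 7.92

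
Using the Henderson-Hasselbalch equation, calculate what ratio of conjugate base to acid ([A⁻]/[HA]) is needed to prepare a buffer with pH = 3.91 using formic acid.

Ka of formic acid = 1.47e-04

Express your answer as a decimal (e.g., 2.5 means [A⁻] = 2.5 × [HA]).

pKa = -log(1.47e-04) = 3.8327. pH = pKa + log([A⁻]/[HA]), so log([A⁻]/[HA]) = pH − pKa = 3.91 − 3.8327 = 0.0773. [A⁻]/[HA] = 10^(0.0773) = 1.19

[A⁻]/[HA] = 1.19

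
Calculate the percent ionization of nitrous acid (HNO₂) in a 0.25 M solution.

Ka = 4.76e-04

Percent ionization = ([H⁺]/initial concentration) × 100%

Using Ka equilibrium: x² + Ka×x - Ka×C = 0. Solving: [H⁺] = 1.0673e-02. Percent = (1.0673e-02/0.25) × 100

Percent ionization = 4.27%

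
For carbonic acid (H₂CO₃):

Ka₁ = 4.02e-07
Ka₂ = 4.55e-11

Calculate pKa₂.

pKa₂ = -log(Ka₂) = -log(4.55e-11) = 10.34.

pK_{a2} = 10.34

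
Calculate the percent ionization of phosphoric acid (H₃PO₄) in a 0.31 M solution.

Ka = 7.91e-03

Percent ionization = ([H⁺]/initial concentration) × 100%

Using Ka equilibrium: x² + Ka×x - Ka×C = 0. Solving: [H⁺] = 4.5721e-02. Percent = (4.5721e-02/0.31) × 100

Percent ionization = 14.7%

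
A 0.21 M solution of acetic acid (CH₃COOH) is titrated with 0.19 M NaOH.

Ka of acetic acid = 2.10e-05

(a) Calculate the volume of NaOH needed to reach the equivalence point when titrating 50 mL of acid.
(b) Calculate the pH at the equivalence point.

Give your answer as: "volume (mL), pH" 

moles acid = 0.21 × 50/1000 = 0.0105 mol; V_base = moles/0.19 × 1000 = 55.3 mL. At equivalence only the conjugate base is present: [A⁻] = 0.0105/0.105 = 9.9750e-02 M. Kb = Kw/Ka = 4.76e-10; [OH⁻] = √(Kb × [A⁻]) = 6.8920e-06; pOH = 5.16; pH = 14 - pOH = 8.84.

V = 55.3 mL, pH = 8.84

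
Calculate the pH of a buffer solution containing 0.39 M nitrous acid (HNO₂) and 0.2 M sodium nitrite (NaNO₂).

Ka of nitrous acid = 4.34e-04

pKa = -log(4.34e-04) = 3.36. pH = pKa + log([A⁻]/[HA]) = 3.36 + log(0.2/0.39)

pH = 3.07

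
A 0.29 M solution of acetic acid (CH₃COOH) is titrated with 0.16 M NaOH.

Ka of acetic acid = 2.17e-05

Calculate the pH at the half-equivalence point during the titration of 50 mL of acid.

At half-equivalence [HA] = [A⁻], so Henderson-Hasselbalch gives pH = pKa = -log(2.17e-05) = 4.66.

pH = pKa = 4.66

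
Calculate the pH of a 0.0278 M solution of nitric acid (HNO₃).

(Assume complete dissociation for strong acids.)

[H⁺] = 0.0278 M for strong acid. pH = -log[H⁺] = -log(0.0278)

pH = 1.56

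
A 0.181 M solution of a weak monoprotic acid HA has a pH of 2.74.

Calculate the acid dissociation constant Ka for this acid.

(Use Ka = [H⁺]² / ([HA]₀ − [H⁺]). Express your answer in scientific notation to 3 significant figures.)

[H⁺] = 10^(−pH) = 10^(−2.74) = 1.820e-03 M. For HA ⇌ H⁺ + A⁻, Ka = [H⁺][A⁻]/[HA] = [H⁺]² / ([HA]₀ − [H⁺]) = (1.820e-03)² / (0.181 − 1.820e-03) = 1.85e-05.

K_a = 1.85e-05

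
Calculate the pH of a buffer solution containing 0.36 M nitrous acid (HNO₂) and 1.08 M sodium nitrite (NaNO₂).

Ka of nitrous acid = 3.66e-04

pKa = -log(3.66e-04) = 3.44. pH = pKa + log([A⁻]/[HA]) = 3.44 + log(1.08/0.36)

pH = 3.91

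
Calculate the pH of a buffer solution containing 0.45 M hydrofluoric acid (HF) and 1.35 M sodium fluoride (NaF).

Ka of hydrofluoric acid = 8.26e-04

pKa = -log(8.26e-04) = 3.08. pH = pKa + log([A⁻]/[HA]) = 3.08 + log(1.35/0.45)

pH = 3.56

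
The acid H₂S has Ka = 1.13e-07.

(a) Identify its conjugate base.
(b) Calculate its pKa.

(a) The conjugate base is formed by removing one H⁺ from H₂S, giving HS⁻. (b) pKa = -log(Ka) = -log(1.13e-07) = 6.95.

Conjugate base: HS⁻; pK_a = 6.95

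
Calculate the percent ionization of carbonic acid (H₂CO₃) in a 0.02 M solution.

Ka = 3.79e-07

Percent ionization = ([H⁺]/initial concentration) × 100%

Using Ka equilibrium: x² + Ka×x - Ka×C = 0. Solving: [H⁺] = 8.6874e-05. Percent = (8.6874e-05/0.02) × 100

Percent ionization = 0.434%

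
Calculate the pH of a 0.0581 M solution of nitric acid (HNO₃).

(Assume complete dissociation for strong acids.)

[H⁺] = 0.0581 M for strong acid. pH = -log[H⁺] = -log(0.0581)

pH = 1.24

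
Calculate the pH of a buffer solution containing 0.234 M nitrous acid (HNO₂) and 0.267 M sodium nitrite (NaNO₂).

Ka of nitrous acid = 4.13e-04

pKa = -log(4.13e-04) = 3.38. pH = pKa + log([A⁻]/[HA]) = 3.38 + log(0.267/0.234)

pH = 3.44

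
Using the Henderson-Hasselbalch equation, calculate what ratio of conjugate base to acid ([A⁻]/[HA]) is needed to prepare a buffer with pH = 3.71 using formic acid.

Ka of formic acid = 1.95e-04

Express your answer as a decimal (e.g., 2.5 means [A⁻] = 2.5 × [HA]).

pKa = -log(1.95e-04) = 3.7100. pH = pKa + log([A⁻]/[HA]), so log([A⁻]/[HA]) = pH − pKa = 3.71 − 3.7100 = 0.0000. [A⁻]/[HA] = 10^(0.0000) = 1.00

[A⁻]/[HA] = 1.00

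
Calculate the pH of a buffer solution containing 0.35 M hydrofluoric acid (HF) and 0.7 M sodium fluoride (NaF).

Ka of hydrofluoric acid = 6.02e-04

pKa = -log(6.02e-04) = 3.22. pH = pKa + log([A⁻]/[HA]) = 3.22 + log(0.7/0.35)

pH = 3.52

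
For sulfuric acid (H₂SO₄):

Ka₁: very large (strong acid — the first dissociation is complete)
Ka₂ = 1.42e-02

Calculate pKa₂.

pKa₂ = -log(Ka₂) = -log(1.42e-02) = 1.85.

pK_{a2} = 1.85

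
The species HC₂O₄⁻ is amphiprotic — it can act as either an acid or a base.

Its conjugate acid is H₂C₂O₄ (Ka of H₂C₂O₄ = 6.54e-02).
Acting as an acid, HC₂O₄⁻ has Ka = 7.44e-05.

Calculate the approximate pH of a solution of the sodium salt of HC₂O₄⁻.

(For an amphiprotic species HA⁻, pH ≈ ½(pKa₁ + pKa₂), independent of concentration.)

pKa₁ = -log(6.54e-02) = 1.18; pKa₂ = -log(7.44e-05) = 4.13. For an amphiprotic species, pH ≈ ½(pKa₁ + pKa₂) = ½(1.18 + 4.13) = 2.66.

pH = 2.66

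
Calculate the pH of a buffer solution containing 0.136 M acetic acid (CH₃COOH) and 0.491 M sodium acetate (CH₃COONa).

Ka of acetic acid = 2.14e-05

pKa = -log(2.14e-05) = 4.67. pH = pKa + log([A⁻]/[HA]) = 4.67 + log(0.491/0.136)

pH = 5.23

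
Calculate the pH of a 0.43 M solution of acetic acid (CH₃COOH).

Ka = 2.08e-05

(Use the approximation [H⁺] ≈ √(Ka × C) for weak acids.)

[H⁺] = √(Ka × C) = √(2.08e-05 × 0.43) = 2.9907e-03. pH = -log(2.9907e-03)

pH = 2.52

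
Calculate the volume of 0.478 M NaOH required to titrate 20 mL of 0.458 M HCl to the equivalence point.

At equivalence: moles acid = moles base. moles HCl = 0.458 × 20/1000 = 0.00916 mol. V_base = moles / 0.478 × 1000 = 19.2 mL.

V_{base} = 19.2 mL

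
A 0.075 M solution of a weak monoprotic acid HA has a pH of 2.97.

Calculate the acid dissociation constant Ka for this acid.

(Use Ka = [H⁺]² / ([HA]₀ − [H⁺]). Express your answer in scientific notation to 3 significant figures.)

[H⁺] = 10^(−pH) = 10^(−2.97) = 1.072e-03 M. For HA ⇌ H⁺ + A⁻, Ka = [H⁺][A⁻]/[HA] = [H⁺]² / ([HA]₀ − [H⁺]) = (1.072e-03)² / (0.075 − 1.072e-03) = 1.55e-05.

K_a = 1.55e-05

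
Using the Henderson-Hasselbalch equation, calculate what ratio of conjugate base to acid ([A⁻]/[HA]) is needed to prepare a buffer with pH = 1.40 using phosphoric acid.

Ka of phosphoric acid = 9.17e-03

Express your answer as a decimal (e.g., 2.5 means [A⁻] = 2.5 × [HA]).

pKa = -log(9.17e-03) = 2.0376. pH = pKa + log([A⁻]/[HA]), so log([A⁻]/[HA]) = pH − pKa = 1.40 − 2.0376 = -0.6376. [A⁻]/[HA] = 10^(-0.6376) = 0.230

[A⁻]/[HA] = 0.230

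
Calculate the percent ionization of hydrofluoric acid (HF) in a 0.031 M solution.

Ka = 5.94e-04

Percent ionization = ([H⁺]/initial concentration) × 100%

Using Ka equilibrium: x² + Ka×x - Ka×C = 0. Solving: [H⁺] = 4.0044e-03. Percent = (4.0044e-03/0.031) × 100

Percent ionization = 12.9%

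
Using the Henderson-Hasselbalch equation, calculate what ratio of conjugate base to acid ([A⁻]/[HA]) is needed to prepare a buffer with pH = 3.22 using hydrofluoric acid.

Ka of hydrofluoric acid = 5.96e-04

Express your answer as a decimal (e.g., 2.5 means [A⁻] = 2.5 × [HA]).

pKa = -log(5.96e-04) = 3.2248. pH = pKa + log([A⁻]/[HA]), so log([A⁻]/[HA]) = pH − pKa = 3.22 − 3.2248 = -0.0048. [A⁻]/[HA] = 10^(-0.0048) = 0.989

[A⁻]/[HA] = 0.989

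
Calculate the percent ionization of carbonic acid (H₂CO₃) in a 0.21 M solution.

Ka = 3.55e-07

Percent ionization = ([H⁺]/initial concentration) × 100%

Using Ka equilibrium: x² + Ka×x - Ka×C = 0. Solving: [H⁺] = 2.7286e-04. Percent = (2.7286e-04/0.21) × 100

Percent ionization = 0.13%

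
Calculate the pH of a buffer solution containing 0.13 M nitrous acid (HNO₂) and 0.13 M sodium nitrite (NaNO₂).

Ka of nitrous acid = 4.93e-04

pKa = -log(4.93e-04) = 3.31. pH = pKa + log([A⁻]/[HA]) = 3.31 + log(0.13/0.13)

pH = 3.31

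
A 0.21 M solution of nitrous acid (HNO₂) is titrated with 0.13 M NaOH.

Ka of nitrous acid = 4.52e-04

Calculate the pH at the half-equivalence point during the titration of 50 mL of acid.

At half-equivalence [HA] = [A⁻], so Henderson-Hasselbalch gives pH = pKa = -log(4.52e-04) = 3.34.

pH = pKa = 3.34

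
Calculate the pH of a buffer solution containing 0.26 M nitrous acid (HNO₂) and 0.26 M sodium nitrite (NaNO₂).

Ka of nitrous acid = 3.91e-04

pKa = -log(3.91e-04) = 3.41. pH = pKa + log([A⁻]/[HA]) = 3.41 + log(0.26/0.26)

pH = 3.41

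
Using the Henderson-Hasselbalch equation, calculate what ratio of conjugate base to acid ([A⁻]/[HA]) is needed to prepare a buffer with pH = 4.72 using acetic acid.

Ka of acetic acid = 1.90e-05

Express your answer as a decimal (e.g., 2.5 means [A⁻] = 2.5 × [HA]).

pKa = -log(1.90e-05) = 4.7212. pH = pKa + log([A⁻]/[HA]), so log([A⁻]/[HA]) = pH − pKa = 4.72 − 4.7212 = -0.0012. [A⁻]/[HA] = 10^(-0.0012) = 0.997

[A⁻]/[HA] = 0.997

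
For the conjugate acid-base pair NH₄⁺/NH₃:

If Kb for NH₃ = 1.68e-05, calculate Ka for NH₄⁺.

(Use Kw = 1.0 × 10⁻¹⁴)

For a conjugate pair Ka × Kb = Kw, so Ka = Kw/Kb = 1.0 × 10⁻¹⁴ / 1.68e-05 = 5.95e-10.

K_a = 5.95e-10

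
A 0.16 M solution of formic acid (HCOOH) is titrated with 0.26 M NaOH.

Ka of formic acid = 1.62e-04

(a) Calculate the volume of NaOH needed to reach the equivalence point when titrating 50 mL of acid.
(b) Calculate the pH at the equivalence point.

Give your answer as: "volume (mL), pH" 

moles acid = 0.16 × 50/1000 = 0.008 mol; V_base = moles/0.26 × 1000 = 30.8 mL. At equivalence only the conjugate base is present: [A⁻] = 0.008/0.081 = 9.9048e-02 M. Kb = Kw/Ka = 6.17e-11; [OH⁻] = √(Kb × [A⁻]) = 2.4727e-06; pOH = 5.61; pH = 14 - pOH = 8.39.

V = 30.8 mL, pH = 8.39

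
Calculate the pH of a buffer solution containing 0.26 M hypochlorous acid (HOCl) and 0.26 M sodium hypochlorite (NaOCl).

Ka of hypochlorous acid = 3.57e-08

pKa = -log(3.57e-08) = 7.45. pH = pKa + log([A⁻]/[HA]) = 7.45 + log(0.26/0.26)

pH = 7.45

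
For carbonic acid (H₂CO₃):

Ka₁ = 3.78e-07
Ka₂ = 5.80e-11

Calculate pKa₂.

pKa₂ = -log(Ka₂) = -log(5.80e-11) = 10.24.

pK_{a2} = 10.24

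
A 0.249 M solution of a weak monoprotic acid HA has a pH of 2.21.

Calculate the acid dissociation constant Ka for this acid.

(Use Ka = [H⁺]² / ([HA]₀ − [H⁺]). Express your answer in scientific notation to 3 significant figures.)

[H⁺] = 10^(−pH) = 10^(−2.21) = 6.166e-03 M. For HA ⇌ H⁺ + A⁻, Ka = [H⁺][A⁻]/[HA] = [H⁺]² / ([HA]₀ − [H⁺]) = (6.166e-03)² / (0.249 − 6.166e-03) = 1.57e-04.

K_a = 1.57e-04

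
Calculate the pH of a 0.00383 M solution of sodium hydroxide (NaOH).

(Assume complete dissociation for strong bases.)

[OH⁻] = 0.00383 M for strong base. pOH = -log[OH⁻] = 2.42, pH = 14 - pOH

pH = 11.58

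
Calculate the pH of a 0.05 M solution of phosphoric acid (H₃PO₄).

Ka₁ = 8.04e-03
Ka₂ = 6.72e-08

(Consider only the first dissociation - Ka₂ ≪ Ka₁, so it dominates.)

First dissociation dominates. From Ka₁ = [H⁺][HA⁻]/[H₂A], x² + Ka₁·x − Ka₁·C = 0 with C = 0.05 M and Ka₁ = 8.04e-03. Solving: [H⁺] = (−Ka₁ + √(Ka₁² + 4·Ka₁·C)) / 2 = 1.6429e-02 M. pH = -log(1.6429e-02) = 1.78.

pH = 1.78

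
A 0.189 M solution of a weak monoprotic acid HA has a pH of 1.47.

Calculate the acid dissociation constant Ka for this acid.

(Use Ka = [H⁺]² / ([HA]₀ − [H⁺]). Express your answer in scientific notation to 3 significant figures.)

[H⁺] = 10^(−pH) = 10^(−1.47) = 3.388e-02 M. For HA ⇌ H⁺ + A⁻, Ka = [H⁺][A⁻]/[HA] = [H⁺]² / ([HA]₀ − [H⁺]) = (3.388e-02)² / (0.189 − 3.388e-02) = 7.40e-03.

K_a = 7.40e-03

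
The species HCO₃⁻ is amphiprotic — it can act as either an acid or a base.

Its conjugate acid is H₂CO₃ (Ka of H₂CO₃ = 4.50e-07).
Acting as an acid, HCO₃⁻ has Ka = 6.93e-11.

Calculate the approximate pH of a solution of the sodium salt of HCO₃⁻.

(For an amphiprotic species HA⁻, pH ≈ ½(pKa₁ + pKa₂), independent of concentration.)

pKa₁ = -log(4.50e-07) = 6.35; pKa₂ = -log(6.93e-11) = 10.16. For an amphiprotic species, pH ≈ ½(pKa₁ + pKa₂) = ½(6.35 + 10.16) = 8.25.

pH = 8.25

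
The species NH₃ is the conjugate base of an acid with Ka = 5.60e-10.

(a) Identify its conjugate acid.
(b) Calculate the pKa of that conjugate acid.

(a) The conjugate acid is formed by adding one H⁺ to NH₃, giving NH₄⁺. (b) pKa = -log(Ka) = -log(5.60e-10) = 9.25.

Conjugate acid: NH₄⁺; pK_a = 9.25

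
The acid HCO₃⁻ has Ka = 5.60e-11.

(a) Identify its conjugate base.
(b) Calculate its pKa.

(a) The conjugate base is formed by removing one H⁺ from HCO₃⁻, giving CO₃²⁻. (b) pKa = -log(Ka) = -log(5.60e-11) = 10.25.

Conjugate base: CO₃²⁻; pK_a = 10.25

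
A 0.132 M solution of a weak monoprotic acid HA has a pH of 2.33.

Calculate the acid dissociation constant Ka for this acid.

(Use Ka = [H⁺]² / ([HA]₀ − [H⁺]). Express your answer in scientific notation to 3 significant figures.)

[H⁺] = 10^(−pH) = 10^(−2.33) = 4.677e-03 M. For HA ⇌ H⁺ + A⁻, Ka = [H⁺][A⁻]/[HA] = [H⁺]² / ([HA]₀ − [H⁺]) = (4.677e-03)² / (0.132 − 4.677e-03) = 1.72e-04.

K_a = 1.72e-04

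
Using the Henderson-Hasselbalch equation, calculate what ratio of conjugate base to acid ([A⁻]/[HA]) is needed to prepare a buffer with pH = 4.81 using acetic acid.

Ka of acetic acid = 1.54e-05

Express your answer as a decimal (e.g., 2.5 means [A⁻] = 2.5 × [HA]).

pKa = -log(1.54e-05) = 4.8125. pH = pKa + log([A⁻]/[HA]), so log([A⁻]/[HA]) = pH − pKa = 4.81 − 4.8125 = -0.0025. [A⁻]/[HA] = 10^(-0.0025) = 0.994

[A⁻]/[HA] = 0.994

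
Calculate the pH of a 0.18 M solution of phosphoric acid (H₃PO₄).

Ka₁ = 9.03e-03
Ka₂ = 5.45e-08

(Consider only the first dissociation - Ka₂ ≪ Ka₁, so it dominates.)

First dissociation dominates. From Ka₁ = [H⁺][HA⁻]/[H₂A], x² + Ka₁·x − Ka₁·C = 0 with C = 0.18 M and Ka₁ = 9.03e-03. Solving: [H⁺] = (−Ka₁ + √(Ka₁² + 4·Ka₁·C)) / 2 = 3.6053e-02 M. pH = -log(3.6053e-02) = 1.44.

pH = 1.44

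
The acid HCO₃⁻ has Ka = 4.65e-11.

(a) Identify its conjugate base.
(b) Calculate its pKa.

(a) The conjugate base is formed by removing one H⁺ from HCO₃⁻, giving CO₃²⁻. (b) pKa = -log(Ka) = -log(4.65e-11) = 10.33.

Conjugate base: CO₃²⁻; pK_a = 10.33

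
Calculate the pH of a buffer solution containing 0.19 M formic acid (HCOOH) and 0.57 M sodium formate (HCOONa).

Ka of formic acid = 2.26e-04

pKa = -log(2.26e-04) = 3.65. pH = pKa + log([A⁻]/[HA]) = 3.65 + log(0.57/0.19)

pH = 4.12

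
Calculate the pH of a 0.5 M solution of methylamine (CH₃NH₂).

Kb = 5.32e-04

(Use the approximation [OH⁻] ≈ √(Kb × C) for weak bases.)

[OH⁻] = √(Kb × C) = √(5.32e-04 × 0.5) = 1.6310e-02. pOH = 1.79, pH = 14 - pOH

pH = 12.21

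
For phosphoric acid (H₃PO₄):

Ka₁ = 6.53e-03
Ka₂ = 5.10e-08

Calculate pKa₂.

pKa₂ = -log(Ka₂) = -log(5.10e-08) = 7.29.

pK_{a2} = 7.29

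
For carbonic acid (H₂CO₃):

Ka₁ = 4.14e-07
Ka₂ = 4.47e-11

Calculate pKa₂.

pKa₂ = -log(Ka₂) = -log(4.47e-11) = 10.35.

pK_{a2} = 10.35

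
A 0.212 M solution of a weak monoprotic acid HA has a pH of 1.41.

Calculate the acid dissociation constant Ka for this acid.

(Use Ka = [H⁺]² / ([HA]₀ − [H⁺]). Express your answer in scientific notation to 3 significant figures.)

[H⁺] = 10^(−pH) = 10^(−1.41) = 3.890e-02 M. For HA ⇌ H⁺ + A⁻, Ka = [H⁺][A⁻]/[HA] = [H⁺]² / ([HA]₀ − [H⁺]) = (3.890e-02)² / (0.212 − 3.890e-02) = 8.74e-03.

K_a = 8.74e-03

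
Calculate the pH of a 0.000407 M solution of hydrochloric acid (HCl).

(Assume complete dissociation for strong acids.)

[H⁺] = 0.000407 M for strong acid. pH = -log[H⁺] = -log(0.000407)

pH = 3.39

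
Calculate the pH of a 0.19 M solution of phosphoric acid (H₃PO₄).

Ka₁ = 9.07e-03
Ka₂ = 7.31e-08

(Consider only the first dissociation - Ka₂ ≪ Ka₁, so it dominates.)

First dissociation dominates. From Ka₁ = [H⁺][HA⁻]/[H₂A], x² + Ka₁·x − Ka₁·C = 0 with C = 0.19 M and Ka₁ = 9.07e-03. Solving: [H⁺] = (−Ka₁ + √(Ka₁² + 4·Ka₁·C)) / 2 = 3.7225e-02 M. pH = -log(3.7225e-02) = 1.43.

pH = 1.43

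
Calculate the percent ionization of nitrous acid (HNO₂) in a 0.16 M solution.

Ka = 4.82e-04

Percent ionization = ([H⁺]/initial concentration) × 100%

Using Ka equilibrium: x² + Ka×x - Ka×C = 0. Solving: [H⁺] = 8.5441e-03. Percent = (8.5441e-03/0.16) × 100

Percent ionization = 5.34%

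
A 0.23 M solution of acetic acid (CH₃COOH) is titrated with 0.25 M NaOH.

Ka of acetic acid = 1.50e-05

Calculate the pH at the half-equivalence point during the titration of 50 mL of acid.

At half-equivalence [HA] = [A⁻], so Henderson-Hasselbalch gives pH = pKa = -log(1.50e-05) = 4.82.

pH = pKa = 4.82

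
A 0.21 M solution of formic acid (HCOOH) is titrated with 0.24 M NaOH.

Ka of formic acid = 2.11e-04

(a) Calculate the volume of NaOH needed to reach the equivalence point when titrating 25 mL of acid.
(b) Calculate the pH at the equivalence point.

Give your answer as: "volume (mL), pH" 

moles acid = 0.21 × 25/1000 = 0.00525 mol; V_base = moles/0.24 × 1000 = 21.9 mL. At equivalence only the conjugate base is present: [A⁻] = 0.00525/0.047 = 1.1200e-01 M. Kb = Kw/Ka = 4.74e-11; [OH⁻] = √(Kb × [A⁻]) = 2.3039e-06; pOH = 5.64; pH = 14 - pOH = 8.36.

V = 21.9 mL, pH = 8.36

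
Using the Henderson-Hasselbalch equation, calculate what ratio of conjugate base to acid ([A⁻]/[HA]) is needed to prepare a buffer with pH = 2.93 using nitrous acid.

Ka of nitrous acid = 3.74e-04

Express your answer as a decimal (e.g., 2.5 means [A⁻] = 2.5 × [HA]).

pKa = -log(3.74e-04) = 3.4271. pH = pKa + log([A⁻]/[HA]), so log([A⁻]/[HA]) = pH − pKa = 2.93 − 3.4271 = -0.4971. [A⁻]/[HA] = 10^(-0.4971) = 0.318

[A⁻]/[HA] = 0.318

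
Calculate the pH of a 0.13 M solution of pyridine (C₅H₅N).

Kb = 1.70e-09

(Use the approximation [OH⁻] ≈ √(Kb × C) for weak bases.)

[OH⁻] = √(Kb × C) = √(1.70e-09 × 0.13) = 1.4866e-05. pOH = 4.83, pH = 14 - pOH

pH = 9.17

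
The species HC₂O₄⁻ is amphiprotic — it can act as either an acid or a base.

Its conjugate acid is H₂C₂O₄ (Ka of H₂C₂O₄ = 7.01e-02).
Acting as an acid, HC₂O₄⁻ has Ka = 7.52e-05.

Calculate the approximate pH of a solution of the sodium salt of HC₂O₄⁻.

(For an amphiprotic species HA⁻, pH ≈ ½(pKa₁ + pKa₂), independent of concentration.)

pKa₁ = -log(7.01e-02) = 1.15; pKa₂ = -log(7.52e-05) = 4.12. For an amphiprotic species, pH ≈ ½(pKa₁ + pKa₂) = ½(1.15 + 4.12) = 2.64.

pH = 2.64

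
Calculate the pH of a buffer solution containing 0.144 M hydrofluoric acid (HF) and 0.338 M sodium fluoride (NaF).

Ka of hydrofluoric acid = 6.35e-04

pKa = -log(6.35e-04) = 3.20. pH = pKa + log([A⁻]/[HA]) = 3.20 + log(0.338/0.144)

pH = 3.57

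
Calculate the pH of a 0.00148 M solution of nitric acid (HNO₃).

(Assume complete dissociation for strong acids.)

[H⁺] = 0.00148 M for strong acid. pH = -log[H⁺] = -log(0.00148)

pH = 2.83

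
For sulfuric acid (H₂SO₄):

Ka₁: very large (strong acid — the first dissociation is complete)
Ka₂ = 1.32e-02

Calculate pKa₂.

pKa₂ = -log(Ka₂) = -log(1.32e-02) = 1.88.

pK_{a2} = 1.88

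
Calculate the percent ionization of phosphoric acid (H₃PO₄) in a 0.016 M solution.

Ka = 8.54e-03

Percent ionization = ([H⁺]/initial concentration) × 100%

Using Ka equilibrium: x² + Ka×x - Ka×C = 0. Solving: [H⁺] = 8.1748e-03. Percent = (8.1748e-03/0.016) × 100

Percent ionization = 51.1%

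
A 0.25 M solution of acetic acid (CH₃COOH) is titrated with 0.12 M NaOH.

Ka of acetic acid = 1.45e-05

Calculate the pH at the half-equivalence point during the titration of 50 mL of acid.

At half-equivalence [HA] = [A⁻], so Henderson-Hasselbalch gives pH = pKa = -log(1.45e-05) = 4.84.

pH = pKa = 4.84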